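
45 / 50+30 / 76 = 123 / 95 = 1.29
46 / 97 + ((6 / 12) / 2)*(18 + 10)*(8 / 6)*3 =2762 / 97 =28.47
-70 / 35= -2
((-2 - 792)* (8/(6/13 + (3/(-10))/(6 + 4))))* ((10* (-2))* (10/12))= 412880000/1683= 245323.83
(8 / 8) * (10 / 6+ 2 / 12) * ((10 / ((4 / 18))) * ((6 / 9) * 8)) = 440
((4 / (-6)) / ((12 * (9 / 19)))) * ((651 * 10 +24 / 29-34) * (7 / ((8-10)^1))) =6245281 / 2349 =2658.70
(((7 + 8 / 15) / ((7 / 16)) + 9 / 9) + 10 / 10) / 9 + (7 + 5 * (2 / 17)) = 156211 / 16065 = 9.72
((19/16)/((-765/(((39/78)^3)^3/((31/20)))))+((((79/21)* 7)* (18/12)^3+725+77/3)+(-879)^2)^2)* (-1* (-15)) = 9685691049172314795/1079296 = 8974082225054.40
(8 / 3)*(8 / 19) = 64 / 57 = 1.12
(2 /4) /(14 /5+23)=5 /258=0.02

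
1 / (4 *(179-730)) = -1 / 2204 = -0.00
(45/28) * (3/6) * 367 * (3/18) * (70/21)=9175/56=163.84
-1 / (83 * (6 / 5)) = -5 / 498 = -0.01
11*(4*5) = 220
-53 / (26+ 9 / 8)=-424 / 217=-1.95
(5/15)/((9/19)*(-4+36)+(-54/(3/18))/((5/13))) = -95/235764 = -0.00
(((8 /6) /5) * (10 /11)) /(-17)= -8 /561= -0.01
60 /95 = 0.63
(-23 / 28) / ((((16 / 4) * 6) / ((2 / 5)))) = -23 / 1680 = -0.01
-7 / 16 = -0.44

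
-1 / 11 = -0.09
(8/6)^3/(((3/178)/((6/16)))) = 1424/27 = 52.74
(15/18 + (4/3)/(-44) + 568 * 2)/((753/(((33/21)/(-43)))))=-75029/1359918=-0.06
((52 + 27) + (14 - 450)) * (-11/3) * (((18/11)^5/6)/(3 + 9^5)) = 446148/10292623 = 0.04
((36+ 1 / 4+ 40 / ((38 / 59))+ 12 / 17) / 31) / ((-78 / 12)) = -127987 / 260338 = -0.49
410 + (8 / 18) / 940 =867151 / 2115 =410.00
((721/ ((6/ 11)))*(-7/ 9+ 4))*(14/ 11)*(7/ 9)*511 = 523540451/ 243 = 2154487.45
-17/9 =-1.89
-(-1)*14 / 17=14 / 17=0.82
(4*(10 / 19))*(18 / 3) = 240 / 19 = 12.63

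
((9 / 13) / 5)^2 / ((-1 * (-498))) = 27 / 701350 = 0.00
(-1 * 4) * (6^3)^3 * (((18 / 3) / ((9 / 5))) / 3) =-44789760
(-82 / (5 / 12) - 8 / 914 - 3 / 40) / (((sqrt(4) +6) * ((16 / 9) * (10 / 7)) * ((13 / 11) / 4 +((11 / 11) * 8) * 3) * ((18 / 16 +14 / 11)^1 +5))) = -261289941 / 4846247360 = -0.05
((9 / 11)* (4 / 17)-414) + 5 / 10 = -154577 / 374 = -413.31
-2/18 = -1/9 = -0.11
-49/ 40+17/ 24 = -31/ 60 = -0.52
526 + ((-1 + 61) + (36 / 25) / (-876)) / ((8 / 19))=9760043 / 14600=668.50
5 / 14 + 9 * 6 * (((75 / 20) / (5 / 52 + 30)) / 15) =17653 / 21910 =0.81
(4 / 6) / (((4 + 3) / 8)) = 16 / 21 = 0.76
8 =8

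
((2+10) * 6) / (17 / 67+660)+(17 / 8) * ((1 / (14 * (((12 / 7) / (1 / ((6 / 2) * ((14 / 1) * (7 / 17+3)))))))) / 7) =15806483309 / 144831230208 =0.11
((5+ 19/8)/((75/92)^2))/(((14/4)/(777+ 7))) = 2485.78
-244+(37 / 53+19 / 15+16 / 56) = -1345336 / 5565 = -241.75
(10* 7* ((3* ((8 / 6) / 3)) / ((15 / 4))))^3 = 11239424 / 729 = 15417.59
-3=-3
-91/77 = -13/11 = -1.18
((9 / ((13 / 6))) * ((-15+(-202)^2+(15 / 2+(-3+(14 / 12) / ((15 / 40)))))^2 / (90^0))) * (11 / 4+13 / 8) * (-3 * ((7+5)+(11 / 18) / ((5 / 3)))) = -1400442032693837 / 1248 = -1122149064658.52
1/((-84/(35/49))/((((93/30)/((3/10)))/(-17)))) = 155/29988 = 0.01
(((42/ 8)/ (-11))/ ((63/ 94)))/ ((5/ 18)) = -141/ 55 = -2.56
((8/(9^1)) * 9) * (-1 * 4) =-32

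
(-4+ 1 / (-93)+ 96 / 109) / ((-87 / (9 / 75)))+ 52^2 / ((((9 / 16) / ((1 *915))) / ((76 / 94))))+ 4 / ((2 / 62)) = 1228432923661363 / 345418275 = 3556363.44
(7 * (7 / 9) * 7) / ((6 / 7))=2401 / 54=44.46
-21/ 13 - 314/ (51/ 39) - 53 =-294.73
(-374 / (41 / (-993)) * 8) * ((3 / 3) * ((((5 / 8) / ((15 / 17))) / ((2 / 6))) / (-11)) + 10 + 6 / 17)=30185214 / 41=736224.73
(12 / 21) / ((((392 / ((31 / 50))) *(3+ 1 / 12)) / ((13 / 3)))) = 403 / 317275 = 0.00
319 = 319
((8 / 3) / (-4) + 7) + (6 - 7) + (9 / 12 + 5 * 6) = 433 / 12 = 36.08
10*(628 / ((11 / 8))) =50240 / 11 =4567.27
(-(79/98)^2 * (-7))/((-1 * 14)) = -6241/19208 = -0.32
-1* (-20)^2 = -400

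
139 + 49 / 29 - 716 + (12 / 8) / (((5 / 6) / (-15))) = -17467 / 29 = -602.31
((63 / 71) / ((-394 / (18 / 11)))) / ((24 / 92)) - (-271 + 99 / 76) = 3153441743 / 11693132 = 269.68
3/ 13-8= -101/ 13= -7.77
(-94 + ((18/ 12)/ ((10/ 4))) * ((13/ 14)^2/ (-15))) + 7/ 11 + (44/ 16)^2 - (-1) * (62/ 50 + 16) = -14789217/ 215600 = -68.60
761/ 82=9.28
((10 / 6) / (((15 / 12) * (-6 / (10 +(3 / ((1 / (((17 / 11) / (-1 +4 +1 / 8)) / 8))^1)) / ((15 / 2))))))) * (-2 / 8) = 6892 / 12375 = 0.56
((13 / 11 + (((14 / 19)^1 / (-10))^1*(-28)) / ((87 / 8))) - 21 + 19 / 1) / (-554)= 57137 / 50366910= 0.00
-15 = -15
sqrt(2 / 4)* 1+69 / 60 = 1.86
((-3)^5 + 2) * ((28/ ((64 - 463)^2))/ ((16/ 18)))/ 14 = -241/ 70756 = -0.00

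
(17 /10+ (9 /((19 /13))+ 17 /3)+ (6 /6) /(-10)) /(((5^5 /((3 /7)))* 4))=1913 /4156250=0.00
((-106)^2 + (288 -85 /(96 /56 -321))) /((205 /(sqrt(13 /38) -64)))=-329686208 /91635 + 5151347 * sqrt(494) /3482130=-3564.94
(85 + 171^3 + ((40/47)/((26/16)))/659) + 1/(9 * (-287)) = 5200519687964543/1040042367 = 5000296.00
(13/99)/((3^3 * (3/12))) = 52/2673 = 0.02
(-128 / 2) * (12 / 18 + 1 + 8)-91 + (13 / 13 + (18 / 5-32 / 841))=-8894896 / 12615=-705.10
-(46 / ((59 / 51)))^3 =-12911717736 / 205379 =-62867.76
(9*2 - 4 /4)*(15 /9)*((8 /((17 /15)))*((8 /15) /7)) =15.24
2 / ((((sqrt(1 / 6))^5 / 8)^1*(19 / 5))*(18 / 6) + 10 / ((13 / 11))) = 3953664000 / 16726978991 - 3082560*sqrt(6) / 16726978991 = 0.24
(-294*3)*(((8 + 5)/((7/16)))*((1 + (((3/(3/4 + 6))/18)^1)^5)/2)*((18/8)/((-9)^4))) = -1269189533612/282429536481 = -4.49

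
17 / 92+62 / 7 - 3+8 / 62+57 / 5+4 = 2153213 / 99820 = 21.57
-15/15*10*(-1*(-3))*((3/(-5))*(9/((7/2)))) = 324/7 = 46.29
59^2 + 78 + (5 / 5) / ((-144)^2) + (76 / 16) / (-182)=6715698427 / 1886976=3558.97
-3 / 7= -0.43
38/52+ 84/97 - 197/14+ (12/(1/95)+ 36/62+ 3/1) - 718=113041077/273637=413.11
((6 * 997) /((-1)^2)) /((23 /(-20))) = -119640 /23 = -5201.74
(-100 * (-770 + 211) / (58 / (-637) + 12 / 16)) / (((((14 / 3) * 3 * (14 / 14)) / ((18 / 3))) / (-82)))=-5005509600 / 1679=-2981244.55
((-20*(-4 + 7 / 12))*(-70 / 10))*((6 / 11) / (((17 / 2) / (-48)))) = 275520 / 187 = 1473.37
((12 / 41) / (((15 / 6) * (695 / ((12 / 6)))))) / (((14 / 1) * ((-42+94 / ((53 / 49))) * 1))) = 0.00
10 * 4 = 40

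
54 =54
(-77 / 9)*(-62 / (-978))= -0.54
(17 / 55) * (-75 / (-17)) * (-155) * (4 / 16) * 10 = -11625 / 22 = -528.41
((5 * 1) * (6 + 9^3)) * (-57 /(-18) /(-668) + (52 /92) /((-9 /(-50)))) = 1062184025 /92184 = 11522.43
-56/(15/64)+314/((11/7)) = -6454/165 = -39.12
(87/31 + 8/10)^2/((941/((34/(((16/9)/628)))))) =7506106101/45215050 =166.01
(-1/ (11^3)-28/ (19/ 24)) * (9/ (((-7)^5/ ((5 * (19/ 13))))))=40250295/ 290811521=0.14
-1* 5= -5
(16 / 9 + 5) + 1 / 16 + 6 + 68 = 11641 / 144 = 80.84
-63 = -63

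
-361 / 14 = -25.79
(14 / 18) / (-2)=-7 / 18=-0.39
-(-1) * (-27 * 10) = -270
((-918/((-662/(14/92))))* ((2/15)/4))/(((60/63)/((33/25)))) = 742203/76130000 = 0.01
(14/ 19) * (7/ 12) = 49/ 114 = 0.43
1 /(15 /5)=1 /3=0.33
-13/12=-1.08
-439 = -439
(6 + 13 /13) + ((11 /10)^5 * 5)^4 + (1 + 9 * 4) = 679789994932560009201 /160000000000000000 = 4248.69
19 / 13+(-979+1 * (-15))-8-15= -13202 / 13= -1015.54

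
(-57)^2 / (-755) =-3249 / 755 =-4.30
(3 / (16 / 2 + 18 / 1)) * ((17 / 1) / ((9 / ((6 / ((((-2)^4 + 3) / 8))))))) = 136 / 247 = 0.55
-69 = -69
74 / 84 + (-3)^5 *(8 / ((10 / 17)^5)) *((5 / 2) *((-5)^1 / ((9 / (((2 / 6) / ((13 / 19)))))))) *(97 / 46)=494585592239 / 12558000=39384.11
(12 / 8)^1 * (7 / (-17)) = -21 / 34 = -0.62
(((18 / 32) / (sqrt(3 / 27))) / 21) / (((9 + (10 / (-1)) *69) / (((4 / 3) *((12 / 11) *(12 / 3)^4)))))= -768 / 17479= -0.04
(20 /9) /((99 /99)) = 20 /9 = 2.22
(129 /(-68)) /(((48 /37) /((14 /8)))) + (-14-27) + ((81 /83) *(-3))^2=-1048959593 /29980928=-34.99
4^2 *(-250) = -4000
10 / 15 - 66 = -196 / 3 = -65.33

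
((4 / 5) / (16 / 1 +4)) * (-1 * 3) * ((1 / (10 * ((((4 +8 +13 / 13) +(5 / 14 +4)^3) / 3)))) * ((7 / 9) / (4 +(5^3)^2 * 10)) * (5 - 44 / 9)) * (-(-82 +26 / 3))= -30184 / 1978742339775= -0.00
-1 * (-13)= 13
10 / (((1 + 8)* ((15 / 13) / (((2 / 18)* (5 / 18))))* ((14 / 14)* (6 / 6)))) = 0.03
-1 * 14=-14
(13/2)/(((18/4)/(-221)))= -319.22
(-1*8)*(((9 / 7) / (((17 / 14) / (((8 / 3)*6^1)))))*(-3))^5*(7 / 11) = 26962287755526144 / 15618427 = 1726312627.74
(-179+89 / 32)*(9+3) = -16917 / 8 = -2114.62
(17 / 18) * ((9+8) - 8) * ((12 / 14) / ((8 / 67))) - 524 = -25927 / 56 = -462.98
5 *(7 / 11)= 3.18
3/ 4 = 0.75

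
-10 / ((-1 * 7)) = 10 / 7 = 1.43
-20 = -20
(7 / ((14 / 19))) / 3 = 19 / 6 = 3.17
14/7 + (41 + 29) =72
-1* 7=-7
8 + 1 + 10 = 19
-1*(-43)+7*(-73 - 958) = -7174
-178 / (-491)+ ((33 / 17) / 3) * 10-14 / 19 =966826 / 158593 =6.10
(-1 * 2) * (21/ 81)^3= -686/ 19683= -0.03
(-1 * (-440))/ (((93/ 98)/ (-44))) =-1897280/ 93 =-20400.86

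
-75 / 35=-15 / 7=-2.14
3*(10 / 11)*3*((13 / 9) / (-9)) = -130 / 99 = -1.31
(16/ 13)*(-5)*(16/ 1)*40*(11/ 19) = -563200/ 247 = -2280.16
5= 5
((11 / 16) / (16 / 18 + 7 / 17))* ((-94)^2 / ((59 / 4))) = 3717747 / 11741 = 316.65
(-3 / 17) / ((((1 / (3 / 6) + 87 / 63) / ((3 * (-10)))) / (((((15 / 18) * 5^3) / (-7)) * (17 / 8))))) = -28125 / 568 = -49.52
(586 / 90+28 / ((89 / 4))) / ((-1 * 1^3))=-7.77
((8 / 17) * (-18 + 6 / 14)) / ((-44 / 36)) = 8856 / 1309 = 6.77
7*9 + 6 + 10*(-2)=49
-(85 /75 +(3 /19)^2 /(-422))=-2589679 /2285130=-1.13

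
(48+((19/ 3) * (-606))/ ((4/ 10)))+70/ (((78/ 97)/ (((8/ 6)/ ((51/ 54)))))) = -2082727/ 221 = -9424.10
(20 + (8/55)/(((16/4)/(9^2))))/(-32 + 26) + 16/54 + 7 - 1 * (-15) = 27431/1485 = 18.47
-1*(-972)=972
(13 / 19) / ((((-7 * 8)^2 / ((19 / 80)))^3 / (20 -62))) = -14079 / 1127898677248000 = -0.00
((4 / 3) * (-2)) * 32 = -256 / 3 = -85.33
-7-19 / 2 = -33 / 2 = -16.50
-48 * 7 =-336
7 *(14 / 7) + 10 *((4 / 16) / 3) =89 / 6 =14.83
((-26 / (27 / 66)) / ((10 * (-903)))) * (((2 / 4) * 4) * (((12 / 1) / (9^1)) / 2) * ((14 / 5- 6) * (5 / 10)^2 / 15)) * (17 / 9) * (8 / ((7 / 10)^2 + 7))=-2489344 / 2465284815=-0.00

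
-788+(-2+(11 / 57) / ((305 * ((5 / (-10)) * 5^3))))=-1716768772 / 2173125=-790.00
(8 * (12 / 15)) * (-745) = -4768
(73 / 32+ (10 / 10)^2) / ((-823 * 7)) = -15 / 26336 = -0.00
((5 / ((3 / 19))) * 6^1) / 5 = 38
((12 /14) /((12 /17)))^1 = 17 /14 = 1.21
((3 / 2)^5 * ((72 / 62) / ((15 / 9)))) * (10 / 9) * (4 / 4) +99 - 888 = -97107 / 124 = -783.12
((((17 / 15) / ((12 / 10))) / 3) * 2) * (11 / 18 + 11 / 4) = 2057 / 972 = 2.12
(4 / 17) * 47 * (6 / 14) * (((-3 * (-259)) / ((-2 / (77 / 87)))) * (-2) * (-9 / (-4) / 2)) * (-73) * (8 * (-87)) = 3167073756 / 17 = 186298456.24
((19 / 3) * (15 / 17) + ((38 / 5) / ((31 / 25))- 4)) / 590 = 4067 / 310930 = 0.01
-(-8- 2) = 10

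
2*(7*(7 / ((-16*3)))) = -49 / 24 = -2.04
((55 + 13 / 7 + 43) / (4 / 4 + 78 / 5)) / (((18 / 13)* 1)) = 15145 / 3486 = 4.34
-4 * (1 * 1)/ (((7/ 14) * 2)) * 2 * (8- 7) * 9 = -72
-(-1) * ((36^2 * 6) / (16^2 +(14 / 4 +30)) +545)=110369 / 193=571.86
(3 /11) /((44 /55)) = 15 /44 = 0.34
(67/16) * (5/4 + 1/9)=3283/576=5.70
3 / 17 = 0.18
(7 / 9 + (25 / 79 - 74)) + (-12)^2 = 50548 / 711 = 71.09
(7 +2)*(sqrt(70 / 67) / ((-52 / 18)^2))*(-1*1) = -1.10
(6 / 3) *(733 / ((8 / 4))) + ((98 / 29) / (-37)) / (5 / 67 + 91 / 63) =732.94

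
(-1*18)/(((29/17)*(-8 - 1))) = 34/29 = 1.17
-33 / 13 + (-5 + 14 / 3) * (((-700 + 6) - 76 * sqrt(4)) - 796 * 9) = 34677 / 13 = 2667.46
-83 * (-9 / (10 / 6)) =2241 / 5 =448.20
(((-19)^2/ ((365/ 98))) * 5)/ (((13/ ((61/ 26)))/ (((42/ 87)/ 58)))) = 7553203/ 10375417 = 0.73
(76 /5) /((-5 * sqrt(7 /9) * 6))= -38 * sqrt(7) /175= -0.57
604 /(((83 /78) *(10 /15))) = 70668 /83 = 851.42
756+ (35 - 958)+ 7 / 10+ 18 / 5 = -1627 / 10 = -162.70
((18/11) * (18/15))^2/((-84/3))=-2916/21175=-0.14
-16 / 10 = -8 / 5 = -1.60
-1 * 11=-11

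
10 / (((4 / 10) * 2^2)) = 25 / 4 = 6.25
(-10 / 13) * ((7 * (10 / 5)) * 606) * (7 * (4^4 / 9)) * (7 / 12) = -88686080 / 117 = -758000.68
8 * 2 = 16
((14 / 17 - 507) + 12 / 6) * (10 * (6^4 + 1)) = -111165870 / 17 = -6539168.82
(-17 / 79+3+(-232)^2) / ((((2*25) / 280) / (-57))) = -6786696336 / 395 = -17181509.71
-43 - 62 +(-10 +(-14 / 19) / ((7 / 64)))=-2313 / 19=-121.74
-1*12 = -12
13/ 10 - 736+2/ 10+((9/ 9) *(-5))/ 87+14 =-125377/ 174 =-720.56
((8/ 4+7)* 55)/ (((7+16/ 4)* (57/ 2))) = 30/ 19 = 1.58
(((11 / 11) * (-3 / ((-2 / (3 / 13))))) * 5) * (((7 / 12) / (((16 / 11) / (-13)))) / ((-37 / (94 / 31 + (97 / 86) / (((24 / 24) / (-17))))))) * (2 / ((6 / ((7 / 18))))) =-38659775 / 75757056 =-0.51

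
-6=-6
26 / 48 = 13 / 24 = 0.54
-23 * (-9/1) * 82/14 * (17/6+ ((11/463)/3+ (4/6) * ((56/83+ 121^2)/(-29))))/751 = -6313369582893/11717232674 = -538.81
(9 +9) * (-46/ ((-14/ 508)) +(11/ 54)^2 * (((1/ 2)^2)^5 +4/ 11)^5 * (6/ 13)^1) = 4097182192620865859442951/ 136370122616685461504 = 30044.57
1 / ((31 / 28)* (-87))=-28 / 2697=-0.01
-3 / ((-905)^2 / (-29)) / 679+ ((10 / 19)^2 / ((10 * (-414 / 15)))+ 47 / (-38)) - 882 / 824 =-13173472406933029 / 5707165167381300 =-2.31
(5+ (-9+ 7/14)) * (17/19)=-119/38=-3.13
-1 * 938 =-938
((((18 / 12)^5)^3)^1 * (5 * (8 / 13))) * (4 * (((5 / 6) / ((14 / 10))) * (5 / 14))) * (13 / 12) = 996451875 / 802816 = 1241.20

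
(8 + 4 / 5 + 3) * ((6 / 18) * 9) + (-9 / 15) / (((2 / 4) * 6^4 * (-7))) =53525 / 1512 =35.40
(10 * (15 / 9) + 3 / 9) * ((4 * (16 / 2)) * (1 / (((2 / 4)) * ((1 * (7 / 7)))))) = 1088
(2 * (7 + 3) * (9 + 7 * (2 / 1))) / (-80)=-23 / 4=-5.75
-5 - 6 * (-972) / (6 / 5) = 4855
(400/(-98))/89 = -200/4361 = -0.05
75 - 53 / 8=547 / 8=68.38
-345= -345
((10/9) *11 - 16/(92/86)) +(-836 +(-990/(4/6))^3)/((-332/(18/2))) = 6100877619431/68724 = 88773610.67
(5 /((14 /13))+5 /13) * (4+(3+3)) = 4575 /91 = 50.27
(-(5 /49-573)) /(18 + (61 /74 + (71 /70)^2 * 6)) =6491650 /283247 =22.92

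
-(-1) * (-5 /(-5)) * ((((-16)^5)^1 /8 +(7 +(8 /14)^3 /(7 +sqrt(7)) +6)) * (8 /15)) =-1078877432 /15435-256 * sqrt(7) /108045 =-69898.12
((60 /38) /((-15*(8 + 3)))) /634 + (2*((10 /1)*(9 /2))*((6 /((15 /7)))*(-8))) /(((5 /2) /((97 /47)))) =-25911813547 /15569455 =-1664.27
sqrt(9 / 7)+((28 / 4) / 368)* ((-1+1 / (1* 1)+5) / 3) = 35 / 1104+3* sqrt(7) / 7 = 1.17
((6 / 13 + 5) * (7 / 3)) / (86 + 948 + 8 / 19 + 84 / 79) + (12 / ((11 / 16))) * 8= 93114716815 / 666778398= 139.65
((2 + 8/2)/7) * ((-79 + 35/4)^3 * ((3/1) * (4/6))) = -66564123/112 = -594322.53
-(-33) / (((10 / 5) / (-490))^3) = -485302125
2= 2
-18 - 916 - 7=-941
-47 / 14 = -3.36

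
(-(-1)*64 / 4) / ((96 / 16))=8 / 3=2.67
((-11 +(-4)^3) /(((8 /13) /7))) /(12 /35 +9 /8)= -79625 /137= -581.20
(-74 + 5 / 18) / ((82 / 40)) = -13270 / 369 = -35.96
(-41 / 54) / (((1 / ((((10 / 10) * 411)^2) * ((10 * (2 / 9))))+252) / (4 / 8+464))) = -3574462205 / 2554085547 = -1.40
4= 4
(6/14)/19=3/133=0.02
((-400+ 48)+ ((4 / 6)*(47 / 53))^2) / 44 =-2222519 / 278091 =-7.99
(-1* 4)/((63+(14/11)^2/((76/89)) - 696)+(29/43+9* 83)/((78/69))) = -5140564/38941321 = -0.13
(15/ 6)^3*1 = 125/ 8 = 15.62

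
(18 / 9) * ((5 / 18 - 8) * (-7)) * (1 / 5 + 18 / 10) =1946 / 9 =216.22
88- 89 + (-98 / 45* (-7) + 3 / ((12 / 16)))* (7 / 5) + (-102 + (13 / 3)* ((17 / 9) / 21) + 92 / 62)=-32598364 / 439425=-74.18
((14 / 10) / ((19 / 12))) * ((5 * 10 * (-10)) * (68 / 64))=-8925 / 19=-469.74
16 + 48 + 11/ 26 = 1675/ 26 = 64.42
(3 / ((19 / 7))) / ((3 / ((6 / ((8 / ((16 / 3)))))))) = 28 / 19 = 1.47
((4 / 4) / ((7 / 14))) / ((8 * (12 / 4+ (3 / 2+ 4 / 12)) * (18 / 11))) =11 / 348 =0.03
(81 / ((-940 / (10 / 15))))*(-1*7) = 189 / 470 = 0.40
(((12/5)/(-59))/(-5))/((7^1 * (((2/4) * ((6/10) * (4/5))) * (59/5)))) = 0.00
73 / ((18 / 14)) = 511 / 9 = 56.78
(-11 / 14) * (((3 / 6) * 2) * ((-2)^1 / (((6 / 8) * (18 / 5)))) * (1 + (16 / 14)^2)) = 12430 / 9261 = 1.34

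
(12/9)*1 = 4/3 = 1.33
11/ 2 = 5.50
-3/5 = -0.60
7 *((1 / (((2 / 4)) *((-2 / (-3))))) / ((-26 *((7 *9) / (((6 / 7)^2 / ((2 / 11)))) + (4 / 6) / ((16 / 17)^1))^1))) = -2772 / 55939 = -0.05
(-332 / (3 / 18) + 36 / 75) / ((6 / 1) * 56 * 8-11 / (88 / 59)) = -398304 / 536125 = -0.74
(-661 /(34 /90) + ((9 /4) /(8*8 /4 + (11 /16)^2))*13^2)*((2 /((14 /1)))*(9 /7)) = -159145479 /501823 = -317.13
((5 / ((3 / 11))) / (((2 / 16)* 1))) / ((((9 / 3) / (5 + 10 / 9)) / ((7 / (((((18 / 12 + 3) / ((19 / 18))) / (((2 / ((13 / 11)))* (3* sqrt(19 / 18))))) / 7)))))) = 247832200* sqrt(38) / 85293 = 17911.67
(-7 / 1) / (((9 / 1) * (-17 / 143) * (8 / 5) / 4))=5005 / 306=16.36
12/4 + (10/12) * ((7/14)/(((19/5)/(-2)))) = 317/114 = 2.78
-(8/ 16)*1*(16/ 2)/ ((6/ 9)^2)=-9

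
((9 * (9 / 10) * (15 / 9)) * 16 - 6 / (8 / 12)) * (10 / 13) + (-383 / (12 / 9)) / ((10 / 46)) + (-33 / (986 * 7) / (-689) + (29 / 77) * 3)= -1160.99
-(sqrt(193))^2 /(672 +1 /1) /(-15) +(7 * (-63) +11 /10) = -1776239 /4038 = -439.88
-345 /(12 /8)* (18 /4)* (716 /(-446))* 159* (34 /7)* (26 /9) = 5786690520 /1561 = 3707040.69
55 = 55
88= 88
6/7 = 0.86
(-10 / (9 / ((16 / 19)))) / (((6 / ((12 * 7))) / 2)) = -4480 / 171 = -26.20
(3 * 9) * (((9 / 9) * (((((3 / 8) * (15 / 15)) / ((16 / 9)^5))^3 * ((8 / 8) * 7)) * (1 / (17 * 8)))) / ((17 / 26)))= 13658611812026920011 / 682381956774663733379072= 0.00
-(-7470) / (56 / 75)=280125 / 28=10004.46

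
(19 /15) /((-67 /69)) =-437 /335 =-1.30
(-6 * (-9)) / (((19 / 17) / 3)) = 2754 / 19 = 144.95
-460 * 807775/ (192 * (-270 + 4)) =92894125/ 12768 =7275.54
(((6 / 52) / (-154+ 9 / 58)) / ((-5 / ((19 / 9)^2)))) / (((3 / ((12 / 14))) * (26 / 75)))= 52345 / 95003181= 0.00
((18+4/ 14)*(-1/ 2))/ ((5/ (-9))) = 576/ 35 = 16.46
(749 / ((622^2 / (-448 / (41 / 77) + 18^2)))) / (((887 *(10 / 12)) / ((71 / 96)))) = -282008237 / 281396208560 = -0.00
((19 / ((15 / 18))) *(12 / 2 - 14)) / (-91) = 912 / 455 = 2.00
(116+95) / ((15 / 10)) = 422 / 3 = 140.67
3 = 3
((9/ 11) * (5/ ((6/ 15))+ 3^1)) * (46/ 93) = 69/ 11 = 6.27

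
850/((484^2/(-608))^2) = 1227400/214358881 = 0.01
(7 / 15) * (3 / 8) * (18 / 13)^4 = 91854 / 142805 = 0.64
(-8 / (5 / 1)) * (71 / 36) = -142 / 45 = -3.16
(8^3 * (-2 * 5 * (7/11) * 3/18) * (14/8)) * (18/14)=-13440/11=-1221.82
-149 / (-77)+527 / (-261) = -1690 / 20097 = -0.08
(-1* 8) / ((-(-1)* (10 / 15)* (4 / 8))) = -24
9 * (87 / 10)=783 / 10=78.30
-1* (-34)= 34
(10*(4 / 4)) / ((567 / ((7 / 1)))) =10 / 81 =0.12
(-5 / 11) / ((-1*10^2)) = 1 / 220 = 0.00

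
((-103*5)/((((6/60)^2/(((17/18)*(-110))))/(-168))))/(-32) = 84266875/3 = 28088958.33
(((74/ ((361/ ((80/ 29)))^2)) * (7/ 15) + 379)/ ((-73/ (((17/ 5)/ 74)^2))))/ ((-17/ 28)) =14829282424943/ 821481847684275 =0.02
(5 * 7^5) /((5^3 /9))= 151263 /25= 6050.52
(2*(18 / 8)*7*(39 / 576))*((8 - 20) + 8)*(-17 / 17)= 273 / 32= 8.53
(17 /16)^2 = 289 /256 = 1.13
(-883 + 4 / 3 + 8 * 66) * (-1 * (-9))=-3183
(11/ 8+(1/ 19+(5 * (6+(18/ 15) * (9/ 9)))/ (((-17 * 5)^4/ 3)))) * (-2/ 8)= -11327552041/ 31737980000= -0.36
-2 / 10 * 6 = -6 / 5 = -1.20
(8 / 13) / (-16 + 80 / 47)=-47 / 1092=-0.04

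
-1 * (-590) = 590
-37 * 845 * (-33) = 1031745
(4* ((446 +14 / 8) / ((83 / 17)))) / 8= 30447 / 664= 45.85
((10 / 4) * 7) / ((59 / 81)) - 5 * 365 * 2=-3625.97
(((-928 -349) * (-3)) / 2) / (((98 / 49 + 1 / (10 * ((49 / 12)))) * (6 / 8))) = 312865 / 248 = 1261.55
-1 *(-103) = 103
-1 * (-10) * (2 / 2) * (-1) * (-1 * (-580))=-5800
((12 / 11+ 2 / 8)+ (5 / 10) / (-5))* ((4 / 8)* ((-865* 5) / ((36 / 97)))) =-7635355 / 1056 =-7230.45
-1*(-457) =457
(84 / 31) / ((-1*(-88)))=21 / 682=0.03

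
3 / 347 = 0.01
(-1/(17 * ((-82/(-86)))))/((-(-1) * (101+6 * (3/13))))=-559/927707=-0.00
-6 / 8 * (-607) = 1821 / 4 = 455.25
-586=-586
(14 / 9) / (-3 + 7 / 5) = -35 / 36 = -0.97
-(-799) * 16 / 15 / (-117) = -7.28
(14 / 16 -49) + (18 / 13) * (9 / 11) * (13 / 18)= -4163 / 88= -47.31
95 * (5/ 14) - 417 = -5363/ 14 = -383.07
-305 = -305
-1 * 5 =-5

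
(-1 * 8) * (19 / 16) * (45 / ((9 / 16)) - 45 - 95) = 570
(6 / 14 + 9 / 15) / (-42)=-6 / 245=-0.02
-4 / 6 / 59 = -0.01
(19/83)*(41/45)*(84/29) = 21812/36105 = 0.60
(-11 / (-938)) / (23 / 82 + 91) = 0.00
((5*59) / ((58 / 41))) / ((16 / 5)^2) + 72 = 1371431 / 14848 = 92.36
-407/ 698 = -0.58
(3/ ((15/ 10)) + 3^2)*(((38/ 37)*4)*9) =15048/ 37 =406.70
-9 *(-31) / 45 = 31 / 5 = 6.20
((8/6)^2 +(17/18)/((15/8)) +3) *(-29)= -153.16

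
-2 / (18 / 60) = -20 / 3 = -6.67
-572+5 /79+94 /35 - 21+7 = -1612689 /2765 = -583.25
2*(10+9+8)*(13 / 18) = 39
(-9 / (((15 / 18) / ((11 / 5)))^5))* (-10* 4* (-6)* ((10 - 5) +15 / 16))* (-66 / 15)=14133825452736 / 1953125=7236518.63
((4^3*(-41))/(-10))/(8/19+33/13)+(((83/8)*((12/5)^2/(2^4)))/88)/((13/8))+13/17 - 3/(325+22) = 38169975267/426740600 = 89.45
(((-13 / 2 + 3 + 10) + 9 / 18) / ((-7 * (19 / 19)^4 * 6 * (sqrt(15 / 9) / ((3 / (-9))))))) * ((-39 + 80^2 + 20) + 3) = 1064 * sqrt(15) / 15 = 274.72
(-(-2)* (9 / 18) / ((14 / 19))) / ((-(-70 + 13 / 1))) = 1 / 42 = 0.02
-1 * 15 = -15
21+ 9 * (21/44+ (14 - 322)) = -2746.70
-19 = -19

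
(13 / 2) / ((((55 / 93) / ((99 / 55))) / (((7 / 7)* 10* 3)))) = 32643 / 55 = 593.51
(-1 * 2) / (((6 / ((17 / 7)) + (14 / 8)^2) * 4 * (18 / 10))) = -0.05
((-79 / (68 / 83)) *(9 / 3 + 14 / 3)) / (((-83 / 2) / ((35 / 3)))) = 207.83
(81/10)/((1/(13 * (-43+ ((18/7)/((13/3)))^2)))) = -28606527/6370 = -4490.82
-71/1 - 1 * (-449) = 378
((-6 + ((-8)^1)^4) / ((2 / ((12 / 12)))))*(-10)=-20450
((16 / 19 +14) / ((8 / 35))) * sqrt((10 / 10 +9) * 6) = 4935 * sqrt(15) / 38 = 502.98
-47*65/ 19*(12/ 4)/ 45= -611/ 57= -10.72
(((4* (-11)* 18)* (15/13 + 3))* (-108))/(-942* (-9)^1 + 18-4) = 104976/2509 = 41.84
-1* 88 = -88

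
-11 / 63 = -0.17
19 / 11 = 1.73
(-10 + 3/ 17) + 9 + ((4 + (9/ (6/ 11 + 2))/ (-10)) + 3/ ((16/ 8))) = 20577/ 4760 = 4.32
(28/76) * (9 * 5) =315/19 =16.58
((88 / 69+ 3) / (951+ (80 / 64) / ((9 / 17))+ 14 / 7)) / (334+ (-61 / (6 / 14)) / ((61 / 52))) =5310 / 252341441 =0.00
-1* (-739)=739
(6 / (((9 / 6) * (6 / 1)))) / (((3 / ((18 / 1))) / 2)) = 8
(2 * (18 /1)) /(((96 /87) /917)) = 239337 /8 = 29917.12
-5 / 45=-1 / 9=-0.11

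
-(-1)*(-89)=-89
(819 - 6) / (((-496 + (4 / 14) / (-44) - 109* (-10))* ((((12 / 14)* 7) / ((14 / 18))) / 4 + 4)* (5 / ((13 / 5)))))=22786764 / 189810625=0.12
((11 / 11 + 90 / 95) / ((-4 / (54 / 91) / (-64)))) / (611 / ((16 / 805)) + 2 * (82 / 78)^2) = 59844096 / 99505977851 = 0.00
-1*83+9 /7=-572 /7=-81.71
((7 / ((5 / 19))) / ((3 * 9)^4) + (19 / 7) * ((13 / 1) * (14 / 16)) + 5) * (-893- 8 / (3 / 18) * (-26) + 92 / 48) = 3266296744417 / 255091680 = 12804.40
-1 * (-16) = 16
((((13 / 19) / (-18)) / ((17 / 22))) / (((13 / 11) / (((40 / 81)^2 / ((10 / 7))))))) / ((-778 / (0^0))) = 67760 / 7419329703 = 0.00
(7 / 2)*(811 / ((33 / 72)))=68124 / 11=6193.09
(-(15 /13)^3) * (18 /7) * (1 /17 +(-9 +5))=4070250 /261443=15.57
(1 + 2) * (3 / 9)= 1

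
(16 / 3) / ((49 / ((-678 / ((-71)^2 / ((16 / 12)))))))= -14464 / 741027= -0.02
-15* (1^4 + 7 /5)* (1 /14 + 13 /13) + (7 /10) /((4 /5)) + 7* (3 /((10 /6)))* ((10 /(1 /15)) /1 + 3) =1890.10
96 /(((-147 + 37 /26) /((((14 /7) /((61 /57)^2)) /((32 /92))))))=-46629648 /14083985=-3.31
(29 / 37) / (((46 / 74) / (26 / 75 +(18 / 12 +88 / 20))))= 27173 / 3450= 7.88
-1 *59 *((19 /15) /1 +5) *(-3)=5546 /5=1109.20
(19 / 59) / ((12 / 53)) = 1.42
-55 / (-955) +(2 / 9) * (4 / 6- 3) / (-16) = 3713 / 41256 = 0.09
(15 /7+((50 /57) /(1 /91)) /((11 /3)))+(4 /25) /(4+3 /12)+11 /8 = 125975789 /4974200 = 25.33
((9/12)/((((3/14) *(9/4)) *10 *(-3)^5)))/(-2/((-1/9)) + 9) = -7/295245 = -0.00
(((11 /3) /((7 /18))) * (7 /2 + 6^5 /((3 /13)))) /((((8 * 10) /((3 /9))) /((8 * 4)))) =1482778 /35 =42365.09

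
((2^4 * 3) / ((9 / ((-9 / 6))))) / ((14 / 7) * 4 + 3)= -8 / 11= -0.73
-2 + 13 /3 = 7 /3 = 2.33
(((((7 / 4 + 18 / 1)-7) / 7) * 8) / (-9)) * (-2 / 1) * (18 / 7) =408 / 49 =8.33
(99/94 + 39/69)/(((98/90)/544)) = 42827760/52969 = 808.54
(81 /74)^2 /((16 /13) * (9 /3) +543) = 28431 /12972644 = 0.00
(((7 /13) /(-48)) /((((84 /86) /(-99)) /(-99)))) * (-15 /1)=702405 /416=1688.47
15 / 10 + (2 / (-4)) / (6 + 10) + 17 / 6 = 413 / 96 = 4.30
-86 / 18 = -4.78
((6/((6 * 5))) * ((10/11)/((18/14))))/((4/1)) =7/198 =0.04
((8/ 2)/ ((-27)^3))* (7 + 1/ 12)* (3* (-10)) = 850/ 19683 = 0.04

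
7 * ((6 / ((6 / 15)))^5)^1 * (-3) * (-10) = 159468750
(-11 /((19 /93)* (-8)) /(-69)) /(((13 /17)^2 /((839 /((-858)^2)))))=-7516601 /39540305376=-0.00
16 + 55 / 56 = 951 / 56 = 16.98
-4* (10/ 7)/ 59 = -40/ 413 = -0.10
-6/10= -3/5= -0.60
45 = 45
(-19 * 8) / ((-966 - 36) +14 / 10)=760 / 5003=0.15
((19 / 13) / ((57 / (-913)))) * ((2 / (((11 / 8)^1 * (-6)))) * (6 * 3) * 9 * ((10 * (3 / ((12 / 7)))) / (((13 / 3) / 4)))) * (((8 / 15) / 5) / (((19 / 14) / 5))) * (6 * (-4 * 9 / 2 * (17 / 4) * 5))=-43009989120 / 3211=-13394577.74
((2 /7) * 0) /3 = 0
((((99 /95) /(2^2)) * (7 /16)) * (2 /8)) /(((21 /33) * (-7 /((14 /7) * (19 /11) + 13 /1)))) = -17919 /170240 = -0.11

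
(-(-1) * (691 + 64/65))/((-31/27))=-1214433/2015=-602.70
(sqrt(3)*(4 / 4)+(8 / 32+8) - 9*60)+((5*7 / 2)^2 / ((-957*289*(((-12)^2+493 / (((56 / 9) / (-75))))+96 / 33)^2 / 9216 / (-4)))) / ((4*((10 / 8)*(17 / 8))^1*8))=-3862386583886879317179 / 7263538474829772628+sqrt(3)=-530.02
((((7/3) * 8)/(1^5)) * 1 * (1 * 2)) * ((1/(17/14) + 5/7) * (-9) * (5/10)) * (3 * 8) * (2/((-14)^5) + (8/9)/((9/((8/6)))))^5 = -169285748553728513012628044324596633/689506783943626458751110991125921792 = -0.25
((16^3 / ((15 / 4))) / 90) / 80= 512 / 3375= 0.15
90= 90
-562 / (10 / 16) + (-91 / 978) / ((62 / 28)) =-68158049 / 75795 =-899.24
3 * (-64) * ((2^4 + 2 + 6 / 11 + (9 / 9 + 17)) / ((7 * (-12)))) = 6432 / 77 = 83.53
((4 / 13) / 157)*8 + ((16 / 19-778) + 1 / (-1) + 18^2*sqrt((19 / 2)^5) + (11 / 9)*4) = -269873917 / 349011 + 29241*sqrt(38) / 2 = 89353.56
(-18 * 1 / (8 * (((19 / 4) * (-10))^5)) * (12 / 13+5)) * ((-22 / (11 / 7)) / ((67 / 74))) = -0.00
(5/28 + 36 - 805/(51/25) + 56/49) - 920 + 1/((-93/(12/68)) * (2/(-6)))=-3326039/2604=-1277.28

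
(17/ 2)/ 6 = 17/ 12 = 1.42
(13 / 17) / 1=13 / 17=0.76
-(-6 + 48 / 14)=18 / 7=2.57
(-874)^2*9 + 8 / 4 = 6874886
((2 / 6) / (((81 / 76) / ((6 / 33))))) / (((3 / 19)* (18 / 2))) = 2888 / 72171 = 0.04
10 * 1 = 10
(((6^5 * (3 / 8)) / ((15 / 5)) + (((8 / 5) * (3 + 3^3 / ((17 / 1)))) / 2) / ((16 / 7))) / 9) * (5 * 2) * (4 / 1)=220684 / 51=4327.14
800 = 800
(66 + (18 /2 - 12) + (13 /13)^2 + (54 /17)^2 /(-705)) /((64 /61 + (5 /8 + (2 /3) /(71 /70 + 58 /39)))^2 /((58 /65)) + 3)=2799177328579941577216 /315889218117124486115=8.86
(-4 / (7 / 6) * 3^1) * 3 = -216 / 7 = -30.86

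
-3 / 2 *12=-18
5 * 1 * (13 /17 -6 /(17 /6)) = -115 /17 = -6.76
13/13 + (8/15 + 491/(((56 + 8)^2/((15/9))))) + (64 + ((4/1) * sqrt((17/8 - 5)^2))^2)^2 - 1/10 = 2366404339/61440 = 38515.70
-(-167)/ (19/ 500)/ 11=83500/ 209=399.52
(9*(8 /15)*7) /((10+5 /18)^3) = 979776 /31658125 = 0.03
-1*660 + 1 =-659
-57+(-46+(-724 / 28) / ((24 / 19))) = -20743 / 168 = -123.47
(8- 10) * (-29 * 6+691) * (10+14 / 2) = -17578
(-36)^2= 1296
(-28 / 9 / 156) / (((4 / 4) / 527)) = -3689 / 351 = -10.51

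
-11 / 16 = -0.69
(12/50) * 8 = 48/25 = 1.92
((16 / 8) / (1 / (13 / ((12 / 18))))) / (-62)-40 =-2519 / 62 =-40.63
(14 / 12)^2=49 / 36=1.36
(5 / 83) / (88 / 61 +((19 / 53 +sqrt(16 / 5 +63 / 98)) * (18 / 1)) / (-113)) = 53149889565 * sqrt(18830) / 706478782601014 +16180375743875 / 353239391300507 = 0.06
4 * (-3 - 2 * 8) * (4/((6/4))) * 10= -6080/3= -2026.67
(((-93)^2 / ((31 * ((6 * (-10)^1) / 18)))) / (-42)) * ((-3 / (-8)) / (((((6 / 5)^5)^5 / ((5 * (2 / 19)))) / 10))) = 46193599700927734375 / 1120363943105377861632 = 0.04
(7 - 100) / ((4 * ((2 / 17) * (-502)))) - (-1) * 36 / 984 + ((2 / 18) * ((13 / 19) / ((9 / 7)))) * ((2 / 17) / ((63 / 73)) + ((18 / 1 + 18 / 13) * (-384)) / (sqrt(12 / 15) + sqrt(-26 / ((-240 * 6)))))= -2408448 * sqrt(5) / 10697 + 16994176703 / 38771054352 + 100352 * sqrt(65) / 10697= -427.38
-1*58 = -58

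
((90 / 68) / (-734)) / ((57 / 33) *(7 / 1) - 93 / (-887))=-439065 / 2969614264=-0.00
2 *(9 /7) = 18 /7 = 2.57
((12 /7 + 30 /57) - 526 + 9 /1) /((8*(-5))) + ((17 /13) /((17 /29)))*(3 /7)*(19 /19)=956139 /69160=13.83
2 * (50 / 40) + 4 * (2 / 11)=71 / 22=3.23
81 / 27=3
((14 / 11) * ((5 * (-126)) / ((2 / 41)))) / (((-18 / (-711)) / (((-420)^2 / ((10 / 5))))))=-629923959000 / 11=-57265814454.55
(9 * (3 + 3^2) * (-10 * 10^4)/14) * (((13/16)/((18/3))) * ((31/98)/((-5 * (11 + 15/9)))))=6800625/13034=521.76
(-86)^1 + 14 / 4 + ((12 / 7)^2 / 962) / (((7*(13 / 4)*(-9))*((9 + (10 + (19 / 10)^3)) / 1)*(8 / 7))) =-1307314811795 / 15846240046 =-82.50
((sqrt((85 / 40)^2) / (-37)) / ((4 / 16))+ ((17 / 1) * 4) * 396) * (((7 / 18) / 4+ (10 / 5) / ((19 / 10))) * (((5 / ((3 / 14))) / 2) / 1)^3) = 134389385755625 / 2733264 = 49168095.64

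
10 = 10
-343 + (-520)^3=-140608343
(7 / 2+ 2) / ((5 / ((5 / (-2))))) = -11 / 4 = -2.75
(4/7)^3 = 64/343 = 0.19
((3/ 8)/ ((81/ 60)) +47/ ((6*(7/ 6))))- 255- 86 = -42085/ 126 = -334.01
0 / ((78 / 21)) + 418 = 418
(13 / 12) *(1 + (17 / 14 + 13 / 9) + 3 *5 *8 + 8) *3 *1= 215657 / 504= 427.89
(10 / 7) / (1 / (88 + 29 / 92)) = 40625 / 322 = 126.16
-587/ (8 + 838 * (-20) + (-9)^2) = 587/ 16671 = 0.04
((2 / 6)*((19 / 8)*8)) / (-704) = -19 / 2112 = -0.01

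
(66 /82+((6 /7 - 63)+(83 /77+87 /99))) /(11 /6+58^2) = -224960 /12751123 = -0.02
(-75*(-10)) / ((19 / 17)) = 12750 / 19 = 671.05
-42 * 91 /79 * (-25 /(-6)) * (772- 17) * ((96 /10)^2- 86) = -74063990 /79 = -937518.86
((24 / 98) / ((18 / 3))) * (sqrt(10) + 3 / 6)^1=1 / 49 + 2 * sqrt(10) / 49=0.15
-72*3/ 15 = -72/ 5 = -14.40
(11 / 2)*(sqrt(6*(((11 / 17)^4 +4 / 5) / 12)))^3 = 4480179*sqrt(4072890) / 4827513800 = 1.87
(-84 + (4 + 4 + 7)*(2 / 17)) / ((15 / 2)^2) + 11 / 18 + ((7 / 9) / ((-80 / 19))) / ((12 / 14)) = -391567 / 367200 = -1.07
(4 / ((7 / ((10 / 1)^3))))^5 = 1024000000000000000 / 16807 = 60926994704587.37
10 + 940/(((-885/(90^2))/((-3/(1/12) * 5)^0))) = -507010/59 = -8593.39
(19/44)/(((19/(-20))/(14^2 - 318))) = 610/11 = 55.45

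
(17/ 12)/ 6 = 17/ 72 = 0.24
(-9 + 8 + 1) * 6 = 0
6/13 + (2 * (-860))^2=38459206/13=2958400.46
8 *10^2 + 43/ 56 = 44843/ 56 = 800.77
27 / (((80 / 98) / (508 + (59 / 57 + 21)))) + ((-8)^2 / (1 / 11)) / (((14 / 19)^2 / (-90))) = -923252823 / 9310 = -99167.86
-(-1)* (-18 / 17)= -1.06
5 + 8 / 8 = 6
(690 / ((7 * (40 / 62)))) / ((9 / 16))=5704 / 21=271.62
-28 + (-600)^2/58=179188/29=6178.90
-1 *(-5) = 5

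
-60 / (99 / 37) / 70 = -0.32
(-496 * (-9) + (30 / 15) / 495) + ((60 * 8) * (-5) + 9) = 1026137 / 495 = 2073.00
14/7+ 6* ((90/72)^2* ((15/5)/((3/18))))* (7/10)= 961/8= 120.12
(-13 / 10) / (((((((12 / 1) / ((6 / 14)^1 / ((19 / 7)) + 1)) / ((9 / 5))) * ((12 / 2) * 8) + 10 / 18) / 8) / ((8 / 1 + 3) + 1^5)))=-61776 / 137075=-0.45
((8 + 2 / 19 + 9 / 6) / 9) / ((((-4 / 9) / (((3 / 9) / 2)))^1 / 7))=-2.80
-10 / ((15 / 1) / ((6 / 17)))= -4 / 17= -0.24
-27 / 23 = -1.17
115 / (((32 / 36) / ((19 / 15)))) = 1311 / 8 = 163.88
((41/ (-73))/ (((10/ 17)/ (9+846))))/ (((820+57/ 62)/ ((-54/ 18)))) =11084391/ 3715481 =2.98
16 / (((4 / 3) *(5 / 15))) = 36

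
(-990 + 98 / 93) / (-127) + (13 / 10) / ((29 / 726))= 69072049 / 1712595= 40.33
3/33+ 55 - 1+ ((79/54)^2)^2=5487769211/93533616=58.67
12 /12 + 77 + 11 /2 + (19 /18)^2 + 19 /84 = 96209 /1134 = 84.84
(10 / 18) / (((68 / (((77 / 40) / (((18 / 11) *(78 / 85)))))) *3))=4235 / 1213056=0.00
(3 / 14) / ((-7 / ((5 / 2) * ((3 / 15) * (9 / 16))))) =-27 / 3136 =-0.01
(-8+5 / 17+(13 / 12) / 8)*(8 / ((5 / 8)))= -4942 / 51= -96.90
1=1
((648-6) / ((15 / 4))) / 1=856 / 5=171.20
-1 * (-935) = 935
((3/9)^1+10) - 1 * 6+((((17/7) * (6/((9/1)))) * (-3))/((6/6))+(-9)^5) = -1240040/21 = -59049.52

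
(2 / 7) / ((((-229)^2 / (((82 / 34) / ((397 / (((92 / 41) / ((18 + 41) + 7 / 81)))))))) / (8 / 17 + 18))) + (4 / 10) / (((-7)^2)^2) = 28800002605378 / 172847927747220145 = 0.00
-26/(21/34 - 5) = 884/149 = 5.93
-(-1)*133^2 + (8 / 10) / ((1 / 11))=88489 / 5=17697.80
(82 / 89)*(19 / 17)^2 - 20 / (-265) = 1.23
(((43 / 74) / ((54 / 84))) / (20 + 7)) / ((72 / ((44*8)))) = 13244 / 80919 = 0.16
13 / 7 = 1.86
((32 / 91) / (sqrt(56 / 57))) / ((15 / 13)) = 8 * sqrt(798) / 735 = 0.31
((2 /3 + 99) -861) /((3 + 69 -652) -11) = 2284 /1773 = 1.29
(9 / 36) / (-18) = -1 / 72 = -0.01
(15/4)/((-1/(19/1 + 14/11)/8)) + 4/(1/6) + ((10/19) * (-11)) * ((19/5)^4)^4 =-3673832937335658219608/335693359375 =-10944014335.51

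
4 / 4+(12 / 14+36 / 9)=41 / 7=5.86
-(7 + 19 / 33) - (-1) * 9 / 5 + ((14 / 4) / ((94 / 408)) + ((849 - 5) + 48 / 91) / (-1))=-589342531 / 705705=-835.11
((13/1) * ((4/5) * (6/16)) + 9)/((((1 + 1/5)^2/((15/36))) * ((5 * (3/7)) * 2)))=1505/1728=0.87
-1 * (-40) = 40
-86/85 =-1.01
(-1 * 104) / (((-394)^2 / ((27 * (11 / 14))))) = -3861 / 271663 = -0.01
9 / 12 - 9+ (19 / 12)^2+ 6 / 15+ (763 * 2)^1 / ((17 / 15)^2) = 246100217 / 208080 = 1182.72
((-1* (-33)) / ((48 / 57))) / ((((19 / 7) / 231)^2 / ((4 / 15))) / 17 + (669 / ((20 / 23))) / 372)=1439948452635 / 75995311759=18.95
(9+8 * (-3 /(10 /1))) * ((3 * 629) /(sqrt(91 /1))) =1305.55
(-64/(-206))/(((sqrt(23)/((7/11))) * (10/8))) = 896 * sqrt(23)/130295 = 0.03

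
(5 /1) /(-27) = -5 /27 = -0.19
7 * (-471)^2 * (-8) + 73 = -12423023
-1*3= -3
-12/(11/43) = -516/11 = -46.91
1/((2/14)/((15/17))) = 105/17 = 6.18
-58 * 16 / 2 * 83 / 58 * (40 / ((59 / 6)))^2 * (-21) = 803174400 / 3481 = 230730.94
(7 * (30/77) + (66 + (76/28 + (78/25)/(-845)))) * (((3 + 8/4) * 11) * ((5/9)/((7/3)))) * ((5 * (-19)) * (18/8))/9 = -169834597/7644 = -22218.03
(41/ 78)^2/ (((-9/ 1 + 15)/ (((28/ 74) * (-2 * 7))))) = -82369/ 337662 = -0.24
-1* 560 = -560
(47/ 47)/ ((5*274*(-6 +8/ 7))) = -0.00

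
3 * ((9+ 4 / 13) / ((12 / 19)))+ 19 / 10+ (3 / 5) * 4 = 12613 / 260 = 48.51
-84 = -84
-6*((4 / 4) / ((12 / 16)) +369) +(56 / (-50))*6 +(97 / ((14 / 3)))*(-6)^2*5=264724 / 175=1512.71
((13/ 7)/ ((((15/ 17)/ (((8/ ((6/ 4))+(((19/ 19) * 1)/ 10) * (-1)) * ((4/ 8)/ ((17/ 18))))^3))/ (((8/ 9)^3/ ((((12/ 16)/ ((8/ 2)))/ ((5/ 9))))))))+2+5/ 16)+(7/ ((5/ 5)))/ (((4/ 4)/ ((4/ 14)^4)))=41411438833069/ 433581498000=95.51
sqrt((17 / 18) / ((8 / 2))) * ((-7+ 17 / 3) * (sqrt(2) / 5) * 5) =-2 * sqrt(17) / 9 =-0.92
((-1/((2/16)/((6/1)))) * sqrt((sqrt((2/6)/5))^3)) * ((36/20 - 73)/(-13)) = -5696 * 15^(1/4)/325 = -34.49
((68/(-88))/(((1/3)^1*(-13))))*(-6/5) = -153/715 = -0.21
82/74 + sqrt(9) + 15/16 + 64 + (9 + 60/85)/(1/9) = 1573995/10064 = 156.40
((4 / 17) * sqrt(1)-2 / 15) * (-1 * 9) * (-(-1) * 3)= -234 / 85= -2.75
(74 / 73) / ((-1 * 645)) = -74 / 47085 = -0.00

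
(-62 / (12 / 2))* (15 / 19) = -8.16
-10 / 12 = -5 / 6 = -0.83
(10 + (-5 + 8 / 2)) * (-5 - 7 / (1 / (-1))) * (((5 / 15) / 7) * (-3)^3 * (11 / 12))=-297 / 14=-21.21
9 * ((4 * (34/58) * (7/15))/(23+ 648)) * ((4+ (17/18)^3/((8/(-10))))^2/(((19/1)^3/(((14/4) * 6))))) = 64539064877/165376578597120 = 0.00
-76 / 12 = -19 / 3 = -6.33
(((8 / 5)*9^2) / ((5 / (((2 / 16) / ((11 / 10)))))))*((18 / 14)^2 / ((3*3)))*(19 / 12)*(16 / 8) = 4617 / 2695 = 1.71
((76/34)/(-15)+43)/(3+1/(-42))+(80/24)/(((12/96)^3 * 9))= 58530406/286875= 204.03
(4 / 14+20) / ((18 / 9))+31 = 288 / 7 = 41.14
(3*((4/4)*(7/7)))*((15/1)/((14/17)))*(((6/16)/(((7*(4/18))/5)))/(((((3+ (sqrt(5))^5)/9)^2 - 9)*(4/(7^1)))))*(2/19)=804739455/1931040832 - 25095825*sqrt(5)/965520416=0.36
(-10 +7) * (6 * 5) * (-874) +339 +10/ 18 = 78999.56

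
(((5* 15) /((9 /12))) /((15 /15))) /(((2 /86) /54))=232200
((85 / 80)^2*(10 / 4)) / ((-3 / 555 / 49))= -25583.84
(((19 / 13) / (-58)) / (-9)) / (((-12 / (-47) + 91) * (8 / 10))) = 4465 / 116420616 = 0.00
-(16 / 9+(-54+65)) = -115 / 9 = -12.78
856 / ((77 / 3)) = 2568 / 77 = 33.35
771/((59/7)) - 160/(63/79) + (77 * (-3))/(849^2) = -32496127064/297690813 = -109.16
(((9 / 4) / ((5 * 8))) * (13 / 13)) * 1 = 9 / 160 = 0.06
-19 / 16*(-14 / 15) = 133 / 120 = 1.11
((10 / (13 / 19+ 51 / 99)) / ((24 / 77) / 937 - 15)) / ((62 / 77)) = -5805469285 / 8409500944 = -0.69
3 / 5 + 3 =18 / 5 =3.60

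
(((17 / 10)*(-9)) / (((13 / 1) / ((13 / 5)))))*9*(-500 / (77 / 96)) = 1321920 / 77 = 17167.79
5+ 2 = 7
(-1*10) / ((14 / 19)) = -95 / 7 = -13.57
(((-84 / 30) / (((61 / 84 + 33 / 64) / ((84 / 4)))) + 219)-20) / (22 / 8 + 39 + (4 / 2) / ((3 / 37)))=15186228 / 6650965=2.28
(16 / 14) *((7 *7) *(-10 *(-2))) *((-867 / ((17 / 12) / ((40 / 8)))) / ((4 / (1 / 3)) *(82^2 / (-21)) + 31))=7996800 / 8893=899.22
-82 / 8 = -41 / 4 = -10.25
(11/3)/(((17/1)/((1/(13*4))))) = 11/2652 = 0.00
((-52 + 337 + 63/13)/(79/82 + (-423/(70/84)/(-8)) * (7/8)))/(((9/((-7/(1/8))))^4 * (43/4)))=324119811850240/452976594759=715.53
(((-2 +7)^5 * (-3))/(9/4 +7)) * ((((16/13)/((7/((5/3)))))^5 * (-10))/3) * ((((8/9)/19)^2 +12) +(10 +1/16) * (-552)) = -66383125913600000000000/1640616896782280781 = -40462.30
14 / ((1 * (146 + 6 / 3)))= 7 / 74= 0.09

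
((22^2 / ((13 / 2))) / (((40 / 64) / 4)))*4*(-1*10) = -247808 / 13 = -19062.15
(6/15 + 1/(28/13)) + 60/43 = 13603/6020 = 2.26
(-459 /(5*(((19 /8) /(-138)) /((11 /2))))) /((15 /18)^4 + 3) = 3612014208 /428735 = 8424.82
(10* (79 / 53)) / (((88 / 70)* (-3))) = -13825 / 3498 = -3.95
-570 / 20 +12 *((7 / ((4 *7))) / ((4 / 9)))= -87 / 4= -21.75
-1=-1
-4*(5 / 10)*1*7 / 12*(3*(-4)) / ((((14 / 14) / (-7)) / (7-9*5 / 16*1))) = -3283 / 8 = -410.38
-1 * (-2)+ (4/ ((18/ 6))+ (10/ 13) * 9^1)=400/ 39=10.26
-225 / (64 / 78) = -8775 / 32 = -274.22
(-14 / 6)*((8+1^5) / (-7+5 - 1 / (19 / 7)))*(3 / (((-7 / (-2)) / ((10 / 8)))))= 19 / 2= 9.50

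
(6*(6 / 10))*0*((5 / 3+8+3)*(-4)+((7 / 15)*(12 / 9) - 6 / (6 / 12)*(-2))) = 0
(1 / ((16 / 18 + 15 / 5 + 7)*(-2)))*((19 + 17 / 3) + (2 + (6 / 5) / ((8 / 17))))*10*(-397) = 2087823 / 392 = 5326.08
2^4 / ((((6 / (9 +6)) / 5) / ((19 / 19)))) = 200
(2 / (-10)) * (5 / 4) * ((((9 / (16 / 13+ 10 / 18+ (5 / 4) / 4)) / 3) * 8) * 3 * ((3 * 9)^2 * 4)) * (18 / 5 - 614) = 299881999872 / 19645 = 15265054.71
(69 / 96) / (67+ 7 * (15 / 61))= 1403 / 134144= 0.01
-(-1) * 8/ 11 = 8/ 11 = 0.73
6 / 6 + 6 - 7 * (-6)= 49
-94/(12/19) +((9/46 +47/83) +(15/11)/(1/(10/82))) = -382020730/2582877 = -147.91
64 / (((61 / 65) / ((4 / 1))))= 16640 / 61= 272.79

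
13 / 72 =0.18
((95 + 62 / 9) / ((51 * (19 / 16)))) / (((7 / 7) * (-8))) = -1834 / 8721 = -0.21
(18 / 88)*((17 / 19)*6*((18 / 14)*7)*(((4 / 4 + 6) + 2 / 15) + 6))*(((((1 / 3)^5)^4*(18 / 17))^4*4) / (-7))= -6304 / 9995543546219176405203534311253884715795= -0.00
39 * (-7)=-273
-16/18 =-8/9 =-0.89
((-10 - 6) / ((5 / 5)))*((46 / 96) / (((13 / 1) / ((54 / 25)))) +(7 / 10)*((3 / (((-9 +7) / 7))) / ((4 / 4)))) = 116.33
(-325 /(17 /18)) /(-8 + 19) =-5850 /187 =-31.28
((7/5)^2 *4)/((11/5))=196/55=3.56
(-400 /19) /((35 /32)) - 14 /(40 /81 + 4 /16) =-1220248 /32053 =-38.07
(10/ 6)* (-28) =-46.67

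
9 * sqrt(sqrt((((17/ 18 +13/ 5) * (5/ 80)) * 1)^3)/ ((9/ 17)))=10^(1/ 4) * 319^(3/ 4) * sqrt(51)/ 240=3.99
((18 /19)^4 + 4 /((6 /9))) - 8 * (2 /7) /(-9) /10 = 280416698 /41051115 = 6.83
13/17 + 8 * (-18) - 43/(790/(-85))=-372303/2686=-138.61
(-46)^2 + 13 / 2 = 4245 / 2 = 2122.50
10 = 10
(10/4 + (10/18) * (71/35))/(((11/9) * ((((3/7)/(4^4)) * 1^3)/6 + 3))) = 116992/118283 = 0.99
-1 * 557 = -557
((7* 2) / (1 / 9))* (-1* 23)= -2898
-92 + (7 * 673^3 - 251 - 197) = 2133747979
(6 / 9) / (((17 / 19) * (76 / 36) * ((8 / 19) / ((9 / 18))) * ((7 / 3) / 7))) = 171 / 136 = 1.26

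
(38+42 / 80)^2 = 2374681 / 1600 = 1484.18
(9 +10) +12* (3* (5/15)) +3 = 34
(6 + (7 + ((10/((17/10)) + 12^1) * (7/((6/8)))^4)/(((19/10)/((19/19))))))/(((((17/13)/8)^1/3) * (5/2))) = 524400.23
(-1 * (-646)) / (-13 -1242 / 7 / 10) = -11305 / 538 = -21.01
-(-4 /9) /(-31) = -0.01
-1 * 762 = -762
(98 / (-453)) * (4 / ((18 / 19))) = -3724 / 4077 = -0.91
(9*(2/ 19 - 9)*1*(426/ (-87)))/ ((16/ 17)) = 1835847/ 4408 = 416.48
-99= -99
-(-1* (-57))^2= -3249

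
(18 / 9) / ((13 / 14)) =2.15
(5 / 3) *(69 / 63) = 115 / 63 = 1.83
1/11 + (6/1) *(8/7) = 535/77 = 6.95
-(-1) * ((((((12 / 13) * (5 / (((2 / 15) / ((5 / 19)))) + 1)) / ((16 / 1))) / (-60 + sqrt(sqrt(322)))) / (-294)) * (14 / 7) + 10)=59 * 322^(3 / 4) / 179258266096 + 885 * sqrt(322) / 44814566524 + 13275 * 322^(1 / 4) / 11203641631 + 112037212810 / 11203641631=10.00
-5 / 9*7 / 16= -35 / 144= -0.24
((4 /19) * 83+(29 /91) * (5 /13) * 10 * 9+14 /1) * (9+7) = 15286144 /22477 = 680.08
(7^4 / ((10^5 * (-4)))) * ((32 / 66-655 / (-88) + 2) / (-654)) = 6293021 / 69062400000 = 0.00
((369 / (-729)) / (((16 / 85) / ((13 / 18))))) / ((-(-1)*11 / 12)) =-45305 / 21384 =-2.12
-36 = -36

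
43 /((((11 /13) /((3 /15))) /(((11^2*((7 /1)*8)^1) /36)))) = 86086 /45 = 1913.02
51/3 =17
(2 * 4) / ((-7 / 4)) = -32 / 7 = -4.57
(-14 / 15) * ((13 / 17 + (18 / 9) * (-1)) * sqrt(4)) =196 / 85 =2.31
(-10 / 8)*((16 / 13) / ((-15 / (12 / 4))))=4 / 13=0.31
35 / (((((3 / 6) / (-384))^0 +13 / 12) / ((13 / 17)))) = 1092 / 85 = 12.85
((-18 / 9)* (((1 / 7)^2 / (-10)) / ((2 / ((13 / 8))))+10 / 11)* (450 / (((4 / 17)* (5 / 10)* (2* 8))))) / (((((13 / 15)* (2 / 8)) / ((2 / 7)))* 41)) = -897999075 / 64352288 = -13.95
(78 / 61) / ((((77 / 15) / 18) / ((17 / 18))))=19890 / 4697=4.23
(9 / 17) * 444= 3996 / 17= 235.06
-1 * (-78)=78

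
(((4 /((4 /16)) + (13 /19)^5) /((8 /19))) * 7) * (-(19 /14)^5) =-759788663 /614656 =-1236.12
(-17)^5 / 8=-177482.12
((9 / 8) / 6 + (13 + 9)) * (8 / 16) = 355 / 32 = 11.09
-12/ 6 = -2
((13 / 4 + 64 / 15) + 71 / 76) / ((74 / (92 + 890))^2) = 1161287177 / 780330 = 1488.20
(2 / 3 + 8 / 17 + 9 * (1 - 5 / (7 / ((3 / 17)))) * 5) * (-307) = -4434922 / 357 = -12422.75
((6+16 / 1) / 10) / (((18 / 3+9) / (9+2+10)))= 77 / 25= 3.08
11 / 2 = 5.50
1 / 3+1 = 4 / 3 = 1.33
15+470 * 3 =1425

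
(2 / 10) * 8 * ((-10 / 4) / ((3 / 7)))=-28 / 3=-9.33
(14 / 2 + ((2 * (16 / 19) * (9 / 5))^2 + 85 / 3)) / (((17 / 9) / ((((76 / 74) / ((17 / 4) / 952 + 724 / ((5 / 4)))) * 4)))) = 6480671232 / 38763606295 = 0.17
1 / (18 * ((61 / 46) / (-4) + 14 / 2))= 92 / 11043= 0.01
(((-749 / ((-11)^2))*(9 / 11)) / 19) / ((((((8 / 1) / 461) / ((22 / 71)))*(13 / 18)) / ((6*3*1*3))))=-355.87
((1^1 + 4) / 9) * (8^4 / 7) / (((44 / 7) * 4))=1280 / 99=12.93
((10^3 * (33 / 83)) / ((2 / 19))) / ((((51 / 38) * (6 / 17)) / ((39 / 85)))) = 5162300 / 1411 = 3658.61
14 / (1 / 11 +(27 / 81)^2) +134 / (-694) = 239801 / 3470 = 69.11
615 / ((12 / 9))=1845 / 4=461.25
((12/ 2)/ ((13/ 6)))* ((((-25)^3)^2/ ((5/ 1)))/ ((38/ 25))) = 21972656250/ 247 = 88958122.47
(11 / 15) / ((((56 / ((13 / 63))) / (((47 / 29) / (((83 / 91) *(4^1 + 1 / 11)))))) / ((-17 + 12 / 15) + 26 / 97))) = -7426442881 / 397147779000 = -0.02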